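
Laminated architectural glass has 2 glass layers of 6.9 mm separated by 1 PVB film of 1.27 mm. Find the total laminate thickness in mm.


Total thickness = glass contribution + PVB contribution
  Glass: 2 * 6.9 = 13.8 mm
  PVB: 1 * 1.27 = 1.27 mm
  Total = 13.8 + 1.27 = 15.07 mm

15.07 mm


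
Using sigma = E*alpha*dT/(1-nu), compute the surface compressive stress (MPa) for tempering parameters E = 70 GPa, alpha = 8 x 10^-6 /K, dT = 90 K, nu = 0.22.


Tempering stress: sigma = E * alpha * dT / (1 - nu)
  E (MPa) = 70 * 1000 = 70000
  Numerator = 70000 * (8 x 10^-6) * 90 = 50.4
  Denominator = 1 - 0.22 = 0.78
  sigma = 50.4 / 0.78 = 64.6 MPa

64.6 MPa


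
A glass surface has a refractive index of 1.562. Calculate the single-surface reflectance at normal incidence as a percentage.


Fresnel reflectance at normal incidence:
  R = ((n - 1)/(n + 1))^2
  (n - 1)/(n + 1) = (1.562 - 1)/(1.562 + 1) = 0.21936
  R = 0.21936^2 = 0.0481188
  R(%) = 0.0481188 * 100 = 4.812%

4.812%


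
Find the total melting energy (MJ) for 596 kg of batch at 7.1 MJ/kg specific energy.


Total energy = mass * specific energy
  E = 596 * 7.1 = 4231.6 MJ

4231.6 MJ


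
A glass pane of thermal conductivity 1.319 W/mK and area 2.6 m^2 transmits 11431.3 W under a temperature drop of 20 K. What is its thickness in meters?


Fourier's law: t = k * A * dT / Q
  t = 1.319 * 2.6 * 20 / 11431.3
  t = 68.588 / 11431.3 = 0.006 m

0.006 m


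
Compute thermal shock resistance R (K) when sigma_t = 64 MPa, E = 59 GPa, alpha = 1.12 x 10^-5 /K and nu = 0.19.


Thermal shock resistance: R = sigma * (1 - nu) / (E * alpha)
  Numerator = 64 * (1 - 0.19) = 51.84
  Denominator = 59 * 1000 * (1.12 x 10^-5) = 0.6608
  R = 51.84 / 0.6608 = 78.5 K

78.5 K


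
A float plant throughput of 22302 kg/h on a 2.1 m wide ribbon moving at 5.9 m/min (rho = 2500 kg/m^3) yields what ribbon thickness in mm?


Ribbon cross-section from mass balance:
  Volume rate = throughput / density = 22302 / 2500 = 8.9208 m^3/h
  thickness = volume rate / (speed * 60 * width), i.e.
  thickness = throughput / (60 * speed * width * density) * 1000
  thickness = 22302 / (60 * 5.9 * 2.1 * 2500) * 1000 = 12.0 mm

12.0 mm


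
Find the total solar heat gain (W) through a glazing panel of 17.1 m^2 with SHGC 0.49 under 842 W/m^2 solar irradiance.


Solar heat gain: Q = Area * SHGC * Irradiance
  Q = 17.1 * 0.49 * 842 = 7055.1 W

7055.1 W


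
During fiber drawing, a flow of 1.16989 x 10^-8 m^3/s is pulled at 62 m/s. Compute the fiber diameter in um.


Cross-sectional area from continuity:
  A = Q / v = 1.16989 x 10^-8 / 62 = 1.886919 x 10^-10 m^2
Diameter from circular cross-section:
  d = sqrt(4A / pi) * 10^6 (m -> um)
  d = sqrt(4 * 1.886919 x 10^-10 / pi) * 10^6 = 15.5 um

15.5 um


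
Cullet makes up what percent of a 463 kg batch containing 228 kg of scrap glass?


Cullet ratio = (cullet mass / total batch mass) * 100
  Ratio = 228 / 463 * 100 = 49.24%

49.24%


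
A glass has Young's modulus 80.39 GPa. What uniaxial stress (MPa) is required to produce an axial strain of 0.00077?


Rearrange E = sigma / epsilon:
  sigma = E * epsilon
  E (MPa) = 80.39 * 1000 = 80390
  sigma = 80390 * 0.00077 = 61.9 MPa

61.9 MPa


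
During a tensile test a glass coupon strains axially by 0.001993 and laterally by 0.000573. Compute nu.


Poisson's ratio: nu = lateral strain / axial strain
  nu = 0.000573 / 0.001993 = 0.2875

0.2875


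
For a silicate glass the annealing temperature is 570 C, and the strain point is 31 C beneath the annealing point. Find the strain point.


Strain point = annealing point - difference:
  T_strain = 570 - 31 = 539 C

539 C


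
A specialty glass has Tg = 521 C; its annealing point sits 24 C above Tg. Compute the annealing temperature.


The annealing temperature is Tg plus the offset:
  T_anneal = 521 + 24 = 545 C

545 C


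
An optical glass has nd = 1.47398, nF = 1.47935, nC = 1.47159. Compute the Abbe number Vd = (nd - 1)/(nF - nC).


Abbe number formula: Vd = (nd - 1) / (nF - nC)
  nd - 1 = 1.47398 - 1 = 0.47398
  nF - nC = 1.47935 - 1.47159 = 0.00776
  Vd = 0.47398 / 0.00776 = 61.08

61.08


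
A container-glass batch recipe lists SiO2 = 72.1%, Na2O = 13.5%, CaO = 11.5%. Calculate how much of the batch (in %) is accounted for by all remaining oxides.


Sum the three major oxides:
  SiO2 + Na2O + CaO = 72.1 + 13.5 + 11.5 = 97.1%
Subtract from 100%:
  Others = 100 - 97.1 = 2.9%

2.9%


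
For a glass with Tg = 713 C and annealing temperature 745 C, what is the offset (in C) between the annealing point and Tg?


Offset = T_anneal - Tg:
  offset = 745 - 713 = 32 C

32 C


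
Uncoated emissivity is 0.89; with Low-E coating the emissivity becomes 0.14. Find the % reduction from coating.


Percentage reduction = (1 - coated/uncoated) * 100
  Ratio = 0.14 / 0.89 = 0.1573
  Reduction = (1 - 0.1573) * 100 = 84.3%

84.3%


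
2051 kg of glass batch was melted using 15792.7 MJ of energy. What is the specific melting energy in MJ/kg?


Rearrange E = m * s for s:
  s = E / m
  s = 15792.7 / 2051 = 7.7 MJ/kg

7.7 MJ/kg


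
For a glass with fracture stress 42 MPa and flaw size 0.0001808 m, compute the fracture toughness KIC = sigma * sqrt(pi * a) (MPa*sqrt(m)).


Fracture toughness: KIC = sigma * sqrt(pi * a)
  pi * a = pi * 0.0001808 = 0.000568
  sqrt(pi * a) = 0.023833
  KIC = 42 * 0.023833 = 1.001 MPa*sqrt(m)

1.001 MPa*sqrt(m)


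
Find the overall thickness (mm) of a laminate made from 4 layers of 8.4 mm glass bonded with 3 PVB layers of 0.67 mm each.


Total thickness = glass contribution + PVB contribution
  Glass: 4 * 8.4 = 33.6 mm
  PVB: 3 * 0.67 = 2.01 mm
  Total = 33.6 + 2.01 = 35.61 mm

35.61 mm


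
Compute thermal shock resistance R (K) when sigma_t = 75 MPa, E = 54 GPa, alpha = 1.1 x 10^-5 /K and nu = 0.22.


Thermal shock resistance: R = sigma * (1 - nu) / (E * alpha)
  Numerator = 75 * (1 - 0.22) = 58.5
  Denominator = 54 * 1000 * (1.1 x 10^-5) = 0.594
  R = 58.5 / 0.594 = 98.5 K

98.5 K


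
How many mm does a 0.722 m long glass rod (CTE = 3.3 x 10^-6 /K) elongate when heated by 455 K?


Thermal expansion formula: dL = alpha * L0 * dT
  dL = (3.3 x 10^-6) * 0.722 * 455 = 0.00108408 m
Convert to mm: 0.00108408 * 1000 = 1.0841 mm

1.0841 mm


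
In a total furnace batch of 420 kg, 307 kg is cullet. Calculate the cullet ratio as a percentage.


Cullet ratio = (cullet mass / total batch mass) * 100
  Ratio = 307 / 420 * 100 = 73.1%

73.1%


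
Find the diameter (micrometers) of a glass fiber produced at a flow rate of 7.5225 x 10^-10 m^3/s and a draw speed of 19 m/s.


Cross-sectional area from continuity:
  A = Q / v = 7.5225 x 10^-10 / 19 = 3.959211 x 10^-11 m^2
Diameter from circular cross-section:
  d = sqrt(4A / pi) * 10^6 (m -> um)
  d = sqrt(4 * 3.959211 x 10^-11 / pi) * 10^6 = 7.1 um

7.1 um


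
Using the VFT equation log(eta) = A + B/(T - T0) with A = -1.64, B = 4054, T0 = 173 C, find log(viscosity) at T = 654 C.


VFT equation: log(eta) = A + B / (T - T0)
  T - T0 = 654 - 173 = 481
  B / (T - T0) = 4054 / 481 = 8.428
  log(eta) = -1.64 + 8.428 = 6.788

6.788


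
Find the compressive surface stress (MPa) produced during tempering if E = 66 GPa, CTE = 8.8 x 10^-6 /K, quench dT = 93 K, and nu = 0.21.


Tempering stress: sigma = E * alpha * dT / (1 - nu)
  E (MPa) = 66 * 1000 = 66000
  Numerator = 66000 * (8.8 x 10^-6) * 93 = 54.0144
  Denominator = 1 - 0.21 = 0.79
  sigma = 54.0144 / 0.79 = 68.4 MPa

68.4 MPa


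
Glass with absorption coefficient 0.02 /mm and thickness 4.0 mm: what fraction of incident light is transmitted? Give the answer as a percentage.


Beer-Lambert law: T = exp(-alpha * thickness)
  exponent = -0.02 * 4.0 = -0.08
  T = exp(-0.08) = 0.9231
  Percentage = 0.9231 * 100 = 92.31%

92.31%


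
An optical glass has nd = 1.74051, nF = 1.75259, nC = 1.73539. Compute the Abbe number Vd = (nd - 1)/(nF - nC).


Abbe number formula: Vd = (nd - 1) / (nF - nC)
  nd - 1 = 1.74051 - 1 = 0.74051
  nF - nC = 1.75259 - 1.73539 = 0.0172
  Vd = 0.74051 / 0.0172 = 43.05

43.05


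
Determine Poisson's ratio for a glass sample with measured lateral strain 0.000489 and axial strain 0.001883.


Poisson's ratio: nu = lateral strain / axial strain
  nu = 0.000489 / 0.001883 = 0.2597

0.2597


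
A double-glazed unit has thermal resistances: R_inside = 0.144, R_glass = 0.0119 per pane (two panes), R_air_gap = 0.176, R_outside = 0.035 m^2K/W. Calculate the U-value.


Total thermal resistance (series):
  R_total = R_in + R_glass + R_air + R_glass + R_out
  R_total = 0.144 + 0.0119 + 0.176 + 0.0119 + 0.035 = 0.3788 m^2K/W
U-value = 1 / R_total = 1 / 0.3788 = 2.64 W/m^2K

2.64 W/m^2K


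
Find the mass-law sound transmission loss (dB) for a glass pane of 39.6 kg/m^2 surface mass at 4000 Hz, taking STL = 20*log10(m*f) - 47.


Mass law: STL = 20 * log10(m * f) - 47
  m * f = 39.6 * 4000 = 158400
  log10(158400) = 5.19976
  STL = 20 * 5.19976 - 47 = 103.9952 - 47 = 57.0 dB

57.0 dB


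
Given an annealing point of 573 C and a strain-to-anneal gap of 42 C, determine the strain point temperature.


Strain point = annealing point - difference:
  T_strain = 573 - 42 = 531 C

531 C


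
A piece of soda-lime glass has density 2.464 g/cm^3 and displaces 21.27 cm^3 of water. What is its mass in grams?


Rearrange rho = m / V:
  m = rho * V
  m = 2.464 * 21.27 = 52.409 g

52.409 g


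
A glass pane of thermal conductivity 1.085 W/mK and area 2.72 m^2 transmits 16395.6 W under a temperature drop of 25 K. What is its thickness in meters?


Fourier's law: t = k * A * dT / Q
  t = 1.085 * 2.72 * 25 / 16395.6
  t = 73.78 / 16395.6 = 0.0045 m

0.0045 m


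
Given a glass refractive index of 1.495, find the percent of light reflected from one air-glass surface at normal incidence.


Fresnel reflectance at normal incidence:
  R = ((n - 1)/(n + 1))^2
  (n - 1)/(n + 1) = (1.495 - 1)/(1.495 + 1) = 0.198397
  R = 0.198397^2 = 0.0393614
  R(%) = 0.0393614 * 100 = 3.936%

3.936%


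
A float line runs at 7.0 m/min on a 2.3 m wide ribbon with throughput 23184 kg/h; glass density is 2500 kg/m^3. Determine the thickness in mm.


Ribbon cross-section from mass balance:
  Volume rate = throughput / density = 23184 / 2500 = 9.2736 m^3/h
  thickness = volume rate / (speed * 60 * width), i.e.
  thickness = throughput / (60 * speed * width * density) * 1000
  thickness = 23184 / (60 * 7.0 * 2.3 * 2500) * 1000 = 9.6 mm

9.6 mm


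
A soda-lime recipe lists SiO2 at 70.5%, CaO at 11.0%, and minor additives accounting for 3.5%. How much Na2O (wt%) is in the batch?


Pieces sum to 100%:
  Na2O = 100 - (SiO2 + CaO + others)
  Na2O = 100 - (70.5 + 11.0 + 3.5) = 15.0%

15.0%


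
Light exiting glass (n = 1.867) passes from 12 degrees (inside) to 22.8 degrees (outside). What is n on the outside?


Apply Snell's law: n1 * sin(theta1) = n2 * sin(theta2)
  n2 = n1 * sin(theta1) / sin(theta2)
  sin(12) = 0.207912
  sin(22.8) = 0.387516
  n2 = 1.867 * 0.207912 / 0.387516 = 1.0017

1.0017


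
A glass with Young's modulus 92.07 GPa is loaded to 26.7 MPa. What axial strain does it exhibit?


Rearrange E = sigma / epsilon:
  epsilon = sigma / E
  E (MPa) = 92.07 * 1000 = 92070
  epsilon = 26.7 / 92070 = 0.00029

0.00029


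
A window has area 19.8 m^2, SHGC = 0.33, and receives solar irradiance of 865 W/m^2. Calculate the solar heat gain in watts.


Solar heat gain: Q = Area * SHGC * Irradiance
  Q = 19.8 * 0.33 * 865 = 5651.9 W

5651.9 W


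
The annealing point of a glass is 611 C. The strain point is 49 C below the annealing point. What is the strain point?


Strain point = annealing point - difference:
  T_strain = 611 - 49 = 562 C

562 C


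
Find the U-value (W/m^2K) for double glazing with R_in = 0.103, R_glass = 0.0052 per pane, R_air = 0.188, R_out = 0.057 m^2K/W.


Total thermal resistance (series):
  R_total = R_in + R_glass + R_air + R_glass + R_out
  R_total = 0.103 + 0.0052 + 0.188 + 0.0052 + 0.057 = 0.3584 m^2K/W
U-value = 1 / R_total = 1 / 0.3584 = 2.79 W/m^2K

2.79 W/m^2K


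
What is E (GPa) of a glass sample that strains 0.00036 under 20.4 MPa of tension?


Young's modulus: E = stress / strain
  E = 20.4 MPa / 0.00036 = 56666.67 MPa
Convert to GPa: 56666.67 / 1000 = 56.67 GPa

56.67 GPa


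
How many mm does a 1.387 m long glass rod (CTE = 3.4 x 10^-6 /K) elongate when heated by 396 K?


Thermal expansion formula: dL = alpha * L0 * dT
  dL = (3.4 x 10^-6) * 1.387 * 396 = 0.00186746 m
Convert to mm: 0.00186746 * 1000 = 1.8675 mm

1.8675 mm


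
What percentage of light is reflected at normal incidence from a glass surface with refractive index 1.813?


Fresnel reflectance at normal incidence:
  R = ((n - 1)/(n + 1))^2
  (n - 1)/(n + 1) = (1.813 - 1)/(1.813 + 1) = 0.289015
  R = 0.289015^2 = 0.0835297
  R(%) = 0.0835297 * 100 = 8.353%

8.353%


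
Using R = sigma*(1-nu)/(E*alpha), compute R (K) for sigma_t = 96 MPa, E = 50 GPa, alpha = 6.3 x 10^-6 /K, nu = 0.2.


Thermal shock resistance: R = sigma * (1 - nu) / (E * alpha)
  Numerator = 96 * (1 - 0.2) = 76.8
  Denominator = 50 * 1000 * (6.3 x 10^-6) = 0.315
  R = 76.8 / 0.315 = 243.8 K

243.8 K


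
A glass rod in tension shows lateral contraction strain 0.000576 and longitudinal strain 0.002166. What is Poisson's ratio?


Poisson's ratio: nu = lateral strain / axial strain
  nu = 0.000576 / 0.002166 = 0.2659

0.2659


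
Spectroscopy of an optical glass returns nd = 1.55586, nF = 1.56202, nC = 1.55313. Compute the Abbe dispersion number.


Abbe number formula: Vd = (nd - 1) / (nF - nC)
  nd - 1 = 1.55586 - 1 = 0.55586
  nF - nC = 1.56202 - 1.55313 = 0.00889
  Vd = 0.55586 / 0.00889 = 62.53

62.53


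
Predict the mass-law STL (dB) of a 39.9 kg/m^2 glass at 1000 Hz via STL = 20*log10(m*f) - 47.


Mass law: STL = 20 * log10(m * f) - 47
  m * f = 39.9 * 1000 = 39900
  log10(39900) = 4.60097
  STL = 20 * 4.60097 - 47 = 92.0194 - 47 = 45.0 dB

45.0 dB


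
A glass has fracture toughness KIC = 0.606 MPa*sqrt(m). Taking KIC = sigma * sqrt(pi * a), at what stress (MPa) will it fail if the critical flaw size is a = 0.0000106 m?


Rearrange KIC = sigma * sqrt(pi * a):
  sigma = KIC / sqrt(pi * a)
  sqrt(pi * 0.0000106) = 0.005771
  sigma = 0.606 / 0.005771 = 105.01 MPa

105.01 MPa


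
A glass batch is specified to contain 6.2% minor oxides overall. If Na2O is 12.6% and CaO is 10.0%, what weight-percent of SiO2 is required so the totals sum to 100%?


Known pieces sum to 100%:
  SiO2 = 100 - (others + Na2O + CaO)
  SiO2 = 100 - (6.2 + 12.6 + 10.0) = 71.2%

71.2%


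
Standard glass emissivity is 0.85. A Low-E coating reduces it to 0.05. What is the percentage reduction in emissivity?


Percentage reduction = (1 - coated/uncoated) * 100
  Ratio = 0.05 / 0.85 = 0.0588
  Reduction = (1 - 0.0588) * 100 = 94.1%

94.1%


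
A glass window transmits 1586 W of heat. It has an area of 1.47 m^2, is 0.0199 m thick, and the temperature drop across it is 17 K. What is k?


Fourier's law rearranged: k = Q * t / (A * dT)
  Numerator = 1586 * 0.0199 = 31.5614
  Denominator = 1.47 * 17 = 24.99
  k = 31.5614 / 24.99 = 1.263 W/mK

1.263 W/mK


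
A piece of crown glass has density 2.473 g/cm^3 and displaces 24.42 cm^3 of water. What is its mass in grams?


Rearrange rho = m / V:
  m = rho * V
  m = 2.473 * 24.42 = 60.391 g

60.391 g


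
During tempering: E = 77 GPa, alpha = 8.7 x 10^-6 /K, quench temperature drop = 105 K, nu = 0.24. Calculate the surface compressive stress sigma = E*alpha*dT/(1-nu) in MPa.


Tempering stress: sigma = E * alpha * dT / (1 - nu)
  E (MPa) = 77 * 1000 = 77000
  Numerator = 77000 * (8.7 x 10^-6) * 105 = 70.3395
  Denominator = 1 - 0.24 = 0.76
  sigma = 70.3395 / 0.76 = 92.6 MPa

92.6 MPa


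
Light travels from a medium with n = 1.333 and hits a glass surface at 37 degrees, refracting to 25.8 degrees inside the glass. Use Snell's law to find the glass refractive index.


Apply Snell's law: n1 * sin(theta1) = n2 * sin(theta2)
  n2 = n1 * sin(theta1) / sin(theta2)
  sin(37) = 0.601815
  sin(25.8) = 0.435231
  n2 = 1.333 * 0.601815 / 0.435231 = 1.8432

1.8432


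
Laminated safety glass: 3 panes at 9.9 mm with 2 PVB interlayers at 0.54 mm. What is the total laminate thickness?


Total thickness = glass contribution + PVB contribution
  Glass: 3 * 9.9 = 29.7 mm
  PVB: 2 * 0.54 = 1.08 mm
  Total = 29.7 + 1.08 = 30.78 mm

30.78 mm


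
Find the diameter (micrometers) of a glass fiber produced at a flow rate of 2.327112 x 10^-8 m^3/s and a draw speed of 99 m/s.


Cross-sectional area from continuity:
  A = Q / v = 2.327112 x 10^-8 / 99 = 2.350618 x 10^-10 m^2
Diameter from circular cross-section:
  d = sqrt(4A / pi) * 10^6 (m -> um)
  d = sqrt(4 * 2.350618 x 10^-10 / pi) * 10^6 = 17.3 um

17.3 um


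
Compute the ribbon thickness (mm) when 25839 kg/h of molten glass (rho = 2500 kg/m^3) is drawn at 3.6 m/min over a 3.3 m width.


Ribbon cross-section from mass balance:
  Volume rate = throughput / density = 25839 / 2500 = 10.3356 m^3/h
  thickness = volume rate / (speed * 60 * width), i.e.
  thickness = throughput / (60 * speed * width * density) * 1000
  thickness = 25839 / (60 * 3.6 * 3.3 * 2500) * 1000 = 14.5 mm

14.5 mm


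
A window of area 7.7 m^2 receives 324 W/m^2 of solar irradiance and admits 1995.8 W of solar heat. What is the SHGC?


Rearrange Q = Area * SHGC * Irradiance:
  SHGC = Q / (Area * Irradiance)
  SHGC = 1995.8 / (7.7 * 324) = 0.8

0.8


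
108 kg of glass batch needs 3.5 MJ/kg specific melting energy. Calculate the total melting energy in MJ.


Total energy = mass * specific energy
  E = 108 * 3.5 = 378 MJ

378 MJ


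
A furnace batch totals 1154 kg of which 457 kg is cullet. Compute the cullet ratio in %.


Cullet ratio = (cullet mass / total batch mass) * 100
  Ratio = 457 / 1154 * 100 = 39.6%

39.6%


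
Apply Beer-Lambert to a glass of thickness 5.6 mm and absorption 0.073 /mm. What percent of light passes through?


Beer-Lambert law: T = exp(-alpha * thickness)
  exponent = -0.073 * 5.6 = -0.4088
  T = exp(-0.4088) = 0.6644
  Percentage = 0.6644 * 100 = 66.44%

66.44%


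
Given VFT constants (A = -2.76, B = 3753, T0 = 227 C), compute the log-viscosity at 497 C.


VFT equation: log(eta) = A + B / (T - T0)
  T - T0 = 497 - 227 = 270
  B / (T - T0) = 3753 / 270 = 13.9
  log(eta) = -2.76 + 13.9 = 11.14

11.14


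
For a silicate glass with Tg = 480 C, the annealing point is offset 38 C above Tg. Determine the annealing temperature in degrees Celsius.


The annealing temperature is Tg plus the offset:
  T_anneal = 480 + 38 = 518 C

518 C


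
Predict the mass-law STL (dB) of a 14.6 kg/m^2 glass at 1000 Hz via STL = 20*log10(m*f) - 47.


Mass law: STL = 20 * log10(m * f) - 47
  m * f = 14.6 * 1000 = 14600
  log10(14600) = 4.16435
  STL = 20 * 4.16435 - 47 = 83.287 - 47 = 36.3 dB

36.3 dB


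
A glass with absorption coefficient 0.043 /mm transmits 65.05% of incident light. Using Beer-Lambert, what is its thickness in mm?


Rearrange T = exp(-alpha * thickness):
  thickness = -ln(T) / alpha
  T = 65.05/100 = 0.6505
  ln(T) = -0.43001
  -ln(T) = 0.43001
  thickness = 0.43001 / 0.043 = 10.0 mm

10.0 mm


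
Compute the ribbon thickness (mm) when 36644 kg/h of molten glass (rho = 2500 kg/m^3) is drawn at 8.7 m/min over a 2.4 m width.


Ribbon cross-section from mass balance:
  Volume rate = throughput / density = 36644 / 2500 = 14.6576 m^3/h
  thickness = volume rate / (speed * 60 * width), i.e.
  thickness = throughput / (60 * speed * width * density) * 1000
  thickness = 36644 / (60 * 8.7 * 2.4 * 2500) * 1000 = 11.7 mm

11.7 mm


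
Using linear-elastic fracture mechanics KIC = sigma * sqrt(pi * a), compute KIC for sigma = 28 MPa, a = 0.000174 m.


Fracture toughness: KIC = sigma * sqrt(pi * a)
  pi * a = pi * 0.000174 = 0.000546637
  sqrt(pi * a) = 0.02338
  KIC = 28 * 0.02338 = 0.655 MPa*sqrt(m)

0.655 MPa*sqrt(m)


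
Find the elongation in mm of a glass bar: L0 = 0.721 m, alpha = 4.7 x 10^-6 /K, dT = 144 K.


Thermal expansion formula: dL = alpha * L0 * dT
  dL = (4.7 x 10^-6) * 0.721 * 144 = 0.00048797 m
Convert to mm: 0.00048797 * 1000 = 0.488 mm

0.488 mm


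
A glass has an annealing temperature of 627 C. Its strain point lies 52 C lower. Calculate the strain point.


Strain point = annealing point - difference:
  T_strain = 627 - 52 = 575 C

575 C


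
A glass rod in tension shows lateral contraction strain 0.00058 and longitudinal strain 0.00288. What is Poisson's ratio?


Poisson's ratio: nu = lateral strain / axial strain
  nu = 0.00058 / 0.00288 = 0.2014

0.2014


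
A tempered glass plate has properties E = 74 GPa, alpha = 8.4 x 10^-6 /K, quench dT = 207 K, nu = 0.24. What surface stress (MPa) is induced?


Tempering stress: sigma = E * alpha * dT / (1 - nu)
  E (MPa) = 74 * 1000 = 74000
  Numerator = 74000 * (8.4 x 10^-6) * 207 = 128.6712
  Denominator = 1 - 0.24 = 0.76
  sigma = 128.6712 / 0.76 = 169.3 MPa

169.3 MPa


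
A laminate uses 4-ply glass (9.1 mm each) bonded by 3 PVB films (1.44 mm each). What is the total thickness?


Total thickness = glass contribution + PVB contribution
  Glass: 4 * 9.1 = 36.4 mm
  PVB: 3 * 1.44 = 4.32 mm
  Total = 36.4 + 4.32 = 40.72 mm

40.72 mm


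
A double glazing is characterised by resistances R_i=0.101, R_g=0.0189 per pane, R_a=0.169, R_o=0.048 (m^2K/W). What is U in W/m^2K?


Total thermal resistance (series):
  R_total = R_in + R_glass + R_air + R_glass + R_out
  R_total = 0.101 + 0.0189 + 0.169 + 0.0189 + 0.048 = 0.3558 m^2K/W
U-value = 1 / R_total = 1 / 0.3558 = 2.811 W/m^2K

2.811 W/m^2K


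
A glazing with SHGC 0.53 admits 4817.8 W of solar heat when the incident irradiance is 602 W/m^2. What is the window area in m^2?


Rearrange Q = Area * SHGC * Irradiance:
  Area = Q / (SHGC * Irradiance)
  Area = 4817.8 / (0.53 * 602) = 15.1 m^2

15.1 m^2


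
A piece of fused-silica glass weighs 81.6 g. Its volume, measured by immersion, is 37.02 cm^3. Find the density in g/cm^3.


Use the definition of density:
  rho = mass / volume
  rho = 81.6 / 37.02 = 2.204 g/cm^3

2.204 g/cm^3


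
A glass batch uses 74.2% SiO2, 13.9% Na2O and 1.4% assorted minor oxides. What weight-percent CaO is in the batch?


Pieces sum to 100%:
  CaO = 100 - (SiO2 + Na2O + others)
  CaO = 100 - (74.2 + 13.9 + 1.4) = 10.5%

10.5%


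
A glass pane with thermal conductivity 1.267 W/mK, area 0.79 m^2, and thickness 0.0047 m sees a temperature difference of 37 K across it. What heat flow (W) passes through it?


Fourier's law: Q = k * A * dT / t
  Q = 1.267 * 0.79 * 37 / 0.0047
  Q = 37.03441 / 0.0047 = 7879.7 W

7879.7 W


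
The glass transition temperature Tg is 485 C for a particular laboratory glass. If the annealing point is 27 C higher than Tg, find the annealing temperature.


The annealing temperature is Tg plus the offset:
  T_anneal = 485 + 27 = 512 C

512 C


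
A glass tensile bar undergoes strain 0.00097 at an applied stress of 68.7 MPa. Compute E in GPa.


Young's modulus: E = stress / strain
  E = 68.7 MPa / 0.00097 = 70824.74 MPa
Convert to GPa: 70824.74 / 1000 = 70.82 GPa

70.82 GPa


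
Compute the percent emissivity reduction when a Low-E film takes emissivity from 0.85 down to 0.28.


Percentage reduction = (1 - coated/uncoated) * 100
  Ratio = 0.28 / 0.85 = 0.3294
  Reduction = (1 - 0.3294) * 100 = 67.1%

67.1%


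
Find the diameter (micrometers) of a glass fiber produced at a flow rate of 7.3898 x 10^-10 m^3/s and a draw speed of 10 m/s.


Cross-sectional area from continuity:
  A = Q / v = 7.3898 x 10^-10 / 10 = 7.3898 x 10^-11 m^2
Diameter from circular cross-section:
  d = sqrt(4A / pi) * 10^6 (m -> um)
  d = sqrt(4 * 7.3898 x 10^-11 / pi) * 10^6 = 9.7 um

9.7 um


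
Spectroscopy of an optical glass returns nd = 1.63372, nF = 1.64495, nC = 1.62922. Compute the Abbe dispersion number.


Abbe number formula: Vd = (nd - 1) / (nF - nC)
  nd - 1 = 1.63372 - 1 = 0.63372
  nF - nC = 1.64495 - 1.62922 = 0.01573
  Vd = 0.63372 / 0.01573 = 40.29

40.29


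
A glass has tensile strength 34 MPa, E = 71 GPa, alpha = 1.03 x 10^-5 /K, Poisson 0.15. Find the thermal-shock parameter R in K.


Thermal shock resistance: R = sigma * (1 - nu) / (E * alpha)
  Numerator = 34 * (1 - 0.15) = 28.9
  Denominator = 71 * 1000 * (1.03 x 10^-5) = 0.7313
  R = 28.9 / 0.7313 = 39.5 K

39.5 K


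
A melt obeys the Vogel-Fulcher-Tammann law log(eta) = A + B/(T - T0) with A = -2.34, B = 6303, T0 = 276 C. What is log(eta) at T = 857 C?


VFT equation: log(eta) = A + B / (T - T0)
  T - T0 = 857 - 276 = 581
  B / (T - T0) = 6303 / 581 = 10.849
  log(eta) = -2.34 + 10.849 = 8.509

8.509


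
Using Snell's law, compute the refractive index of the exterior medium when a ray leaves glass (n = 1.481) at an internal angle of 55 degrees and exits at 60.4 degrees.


Apply Snell's law: n1 * sin(theta1) = n2 * sin(theta2)
  n2 = n1 * sin(theta1) / sin(theta2)
  sin(55) = 0.819152
  sin(60.4) = 0.869495
  n2 = 1.481 * 0.819152 / 0.869495 = 1.3953

1.3953


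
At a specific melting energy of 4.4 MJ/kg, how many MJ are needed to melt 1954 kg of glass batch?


Total energy = mass * specific energy
  E = 1954 * 4.4 = 8597.6 MJ

8597.6 MJ


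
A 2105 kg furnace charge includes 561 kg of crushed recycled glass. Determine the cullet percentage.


Cullet ratio = (cullet mass / total batch mass) * 100
  Ratio = 561 / 2105 * 100 = 26.65%

26.65%


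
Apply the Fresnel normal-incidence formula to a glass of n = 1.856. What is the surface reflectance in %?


Fresnel reflectance at normal incidence:
  R = ((n - 1)/(n + 1))^2
  (n - 1)/(n + 1) = (1.856 - 1)/(1.856 + 1) = 0.29972
  R = 0.29972^2 = 0.0898321
  R(%) = 0.0898321 * 100 = 8.983%

8.983%


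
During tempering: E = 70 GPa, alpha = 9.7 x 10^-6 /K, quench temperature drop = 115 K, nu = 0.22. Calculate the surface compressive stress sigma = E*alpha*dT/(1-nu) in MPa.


Tempering stress: sigma = E * alpha * dT / (1 - nu)
  E (MPa) = 70 * 1000 = 70000
  Numerator = 70000 * (9.7 x 10^-6) * 115 = 78.085
  Denominator = 1 - 0.22 = 0.78
  sigma = 78.085 / 0.78 = 100.1 MPa

100.1 MPa


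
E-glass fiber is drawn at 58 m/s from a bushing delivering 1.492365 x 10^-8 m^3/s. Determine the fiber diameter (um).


Cross-sectional area from continuity:
  A = Q / v = 1.492365 x 10^-8 / 58 = 2.573043 x 10^-10 m^2
Diameter from circular cross-section:
  d = sqrt(4A / pi) * 10^6 (m -> um)
  d = sqrt(4 * 2.573043 x 10^-10 / pi) * 10^6 = 18.1 um

18.1 um


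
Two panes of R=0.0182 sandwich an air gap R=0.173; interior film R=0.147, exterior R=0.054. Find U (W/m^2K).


Total thermal resistance (series):
  R_total = R_in + R_glass + R_air + R_glass + R_out
  R_total = 0.147 + 0.0182 + 0.173 + 0.0182 + 0.054 = 0.4104 m^2K/W
U-value = 1 / R_total = 1 / 0.4104 = 2.437 W/m^2K

2.437 W/m^2K


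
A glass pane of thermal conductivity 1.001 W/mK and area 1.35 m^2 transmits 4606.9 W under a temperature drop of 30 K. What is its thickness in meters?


Fourier's law: t = k * A * dT / Q
  t = 1.001 * 1.35 * 30 / 4606.9
  t = 40.5405 / 4606.9 = 0.0088 m

0.0088 m


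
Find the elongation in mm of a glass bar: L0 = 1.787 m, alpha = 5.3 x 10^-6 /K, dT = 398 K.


Thermal expansion formula: dL = alpha * L0 * dT
  dL = (5.3 x 10^-6) * 1.787 * 398 = 0.0037695 m
Convert to mm: 0.0037695 * 1000 = 3.7695 mm

3.7695 mm


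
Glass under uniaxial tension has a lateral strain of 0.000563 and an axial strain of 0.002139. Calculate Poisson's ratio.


Poisson's ratio: nu = lateral strain / axial strain
  nu = 0.000563 / 0.002139 = 0.2632

0.2632


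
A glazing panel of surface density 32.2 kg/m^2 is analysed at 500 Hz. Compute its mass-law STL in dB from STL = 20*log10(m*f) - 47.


Mass law: STL = 20 * log10(m * f) - 47
  m * f = 32.2 * 500 = 16100
  log10(16100) = 4.20683
  STL = 20 * 4.20683 - 47 = 84.1366 - 47 = 37.1 dB

37.1 dB


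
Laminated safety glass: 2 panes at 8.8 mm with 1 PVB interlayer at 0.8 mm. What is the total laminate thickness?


Total thickness = glass contribution + PVB contribution
  Glass: 2 * 8.8 = 17.6 mm
  PVB: 1 * 0.8 = 0.8 mm
  Total = 17.6 + 0.8 = 18.4 mm

18.4 mm


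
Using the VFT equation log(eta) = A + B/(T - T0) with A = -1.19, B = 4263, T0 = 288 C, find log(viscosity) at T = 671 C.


VFT equation: log(eta) = A + B / (T - T0)
  T - T0 = 671 - 288 = 383
  B / (T - T0) = 4263 / 383 = 11.131
  log(eta) = -1.19 + 11.131 = 9.941

9.941


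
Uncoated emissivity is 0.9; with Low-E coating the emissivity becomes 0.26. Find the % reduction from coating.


Percentage reduction = (1 - coated/uncoated) * 100
  Ratio = 0.26 / 0.9 = 0.2889
  Reduction = (1 - 0.2889) * 100 = 71.1%

71.1%


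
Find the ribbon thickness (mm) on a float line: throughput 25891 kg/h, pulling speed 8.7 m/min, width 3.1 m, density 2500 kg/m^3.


Ribbon cross-section from mass balance:
  Volume rate = throughput / density = 25891 / 2500 = 10.3564 m^3/h
  thickness = volume rate / (speed * 60 * width), i.e.
  thickness = throughput / (60 * speed * width * density) * 1000
  thickness = 25891 / (60 * 8.7 * 3.1 * 2500) * 1000 = 6.4 mm

6.4 mm


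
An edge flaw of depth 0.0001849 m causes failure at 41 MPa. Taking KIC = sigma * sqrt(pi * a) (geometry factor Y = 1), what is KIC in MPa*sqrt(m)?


Fracture toughness: KIC = sigma * sqrt(pi * a)
  pi * a = pi * 0.0001849 = 0.00058088
  sqrt(pi * a) = 0.024101
  KIC = 41 * 0.024101 = 0.988 MPa*sqrt(m)

0.988 MPa*sqrt(m)


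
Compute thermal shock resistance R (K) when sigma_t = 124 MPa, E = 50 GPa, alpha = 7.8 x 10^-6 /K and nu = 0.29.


Thermal shock resistance: R = sigma * (1 - nu) / (E * alpha)
  Numerator = 124 * (1 - 0.29) = 88.04
  Denominator = 50 * 1000 * (7.8 x 10^-6) = 0.39
  R = 88.04 / 0.39 = 225.7 K

225.7 K


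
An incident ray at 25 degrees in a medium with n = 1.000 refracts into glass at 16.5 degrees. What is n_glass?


Apply Snell's law: n1 * sin(theta1) = n2 * sin(theta2)
  n2 = n1 * sin(theta1) / sin(theta2)
  sin(25) = 0.422618
  sin(16.5) = 0.284015
  n2 = 1.000 * 0.422618 / 0.284015 = 1.488

1.488


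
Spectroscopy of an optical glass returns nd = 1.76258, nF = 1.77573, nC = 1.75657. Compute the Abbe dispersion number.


Abbe number formula: Vd = (nd - 1) / (nF - nC)
  nd - 1 = 1.76258 - 1 = 0.76258
  nF - nC = 1.77573 - 1.75657 = 0.01916
  Vd = 0.76258 / 0.01916 = 39.8

39.8


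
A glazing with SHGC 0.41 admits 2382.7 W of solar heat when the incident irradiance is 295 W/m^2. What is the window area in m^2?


Rearrange Q = Area * SHGC * Irradiance:
  Area = Q / (SHGC * Irradiance)
  Area = 2382.7 / (0.41 * 295) = 19.7 m^2

19.7 m^2


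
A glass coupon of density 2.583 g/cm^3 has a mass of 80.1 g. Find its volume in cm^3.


Rearrange rho = m / V:
  V = m / rho
  V = 80.1 / 2.583 = 31.01 cm^3

31.01 cm^3


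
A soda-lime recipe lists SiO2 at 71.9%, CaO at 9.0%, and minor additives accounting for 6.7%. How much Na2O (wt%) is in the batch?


Pieces sum to 100%:
  Na2O = 100 - (SiO2 + CaO + others)
  Na2O = 100 - (71.9 + 9.0 + 6.7) = 12.4%

12.4%


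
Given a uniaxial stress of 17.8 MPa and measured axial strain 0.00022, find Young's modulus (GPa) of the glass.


Young's modulus: E = stress / strain
  E = 17.8 MPa / 0.00022 = 80909.09 MPa
Convert to GPa: 80909.09 / 1000 = 80.91 GPa

80.91 GPa


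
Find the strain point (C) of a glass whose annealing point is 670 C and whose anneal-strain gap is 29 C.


Strain point = annealing point - difference:
  T_strain = 670 - 29 = 641 C

641 C


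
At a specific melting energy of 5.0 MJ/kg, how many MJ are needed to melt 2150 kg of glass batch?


Total energy = mass * specific energy
  E = 2150 * 5.0 = 10750 MJ

10750 MJ


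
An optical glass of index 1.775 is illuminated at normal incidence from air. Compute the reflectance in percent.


Fresnel reflectance at normal incidence:
  R = ((n - 1)/(n + 1))^2
  (n - 1)/(n + 1) = (1.775 - 1)/(1.775 + 1) = 0.279279
  R = 0.279279^2 = 0.0779968
  R(%) = 0.0779968 * 100 = 7.8%

7.8%


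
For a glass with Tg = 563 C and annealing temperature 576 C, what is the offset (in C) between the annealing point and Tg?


Offset = T_anneal - Tg:
  offset = 576 - 563 = 13 C

13 C


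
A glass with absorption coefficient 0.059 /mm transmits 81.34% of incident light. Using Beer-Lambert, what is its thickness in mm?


Rearrange T = exp(-alpha * thickness):
  thickness = -ln(T) / alpha
  T = 81.34/100 = 0.8134
  ln(T) = -0.20653
  -ln(T) = 0.20653
  thickness = 0.20653 / 0.059 = 3.5 mm

3.5 mm


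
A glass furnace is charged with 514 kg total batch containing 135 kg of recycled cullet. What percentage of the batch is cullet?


Cullet ratio = (cullet mass / total batch mass) * 100
  Ratio = 135 / 514 * 100 = 26.26%

26.26%


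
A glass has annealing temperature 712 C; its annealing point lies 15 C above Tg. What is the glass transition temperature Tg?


Rearrange T_anneal = Tg + offset for Tg:
  Tg = T_anneal - offset = 712 - 15 = 697 C

697 C


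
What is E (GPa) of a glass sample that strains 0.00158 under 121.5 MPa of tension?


Young's modulus: E = stress / strain
  E = 121.5 MPa / 0.00158 = 76898.73 MPa
Convert to GPa: 76898.73 / 1000 = 76.9 GPa

76.9 GPa


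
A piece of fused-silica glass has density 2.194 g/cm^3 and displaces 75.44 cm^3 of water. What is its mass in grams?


Rearrange rho = m / V:
  m = rho * V
  m = 2.194 * 75.44 = 165.515 g

165.515 g


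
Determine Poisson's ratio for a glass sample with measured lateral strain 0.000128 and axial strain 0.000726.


Poisson's ratio: nu = lateral strain / axial strain
  nu = 0.000128 / 0.000726 = 0.1763

0.1763


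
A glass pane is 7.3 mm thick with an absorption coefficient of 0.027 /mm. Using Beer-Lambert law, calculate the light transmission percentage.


Beer-Lambert law: T = exp(-alpha * thickness)
  exponent = -0.027 * 7.3 = -0.1971
  T = exp(-0.1971) = 0.8211
  Percentage = 0.8211 * 100 = 82.11%

82.11%


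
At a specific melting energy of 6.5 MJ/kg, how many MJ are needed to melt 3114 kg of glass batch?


Total energy = mass * specific energy
  E = 3114 * 6.5 = 20241 MJ

20241 MJ


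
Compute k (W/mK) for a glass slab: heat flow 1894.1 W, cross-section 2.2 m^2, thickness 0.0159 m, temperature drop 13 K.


Fourier's law rearranged: k = Q * t / (A * dT)
  Numerator = 1894.1 * 0.0159 = 30.11619
  Denominator = 2.2 * 13 = 28.6
  k = 30.11619 / 28.6 = 1.053 W/mK

1.053 W/mK


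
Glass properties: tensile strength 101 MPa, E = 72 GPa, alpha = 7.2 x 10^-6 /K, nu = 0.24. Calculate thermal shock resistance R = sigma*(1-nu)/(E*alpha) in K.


Thermal shock resistance: R = sigma * (1 - nu) / (E * alpha)
  Numerator = 101 * (1 - 0.24) = 76.76
  Denominator = 72 * 1000 * (7.2 x 10^-6) = 0.5184
  R = 76.76 / 0.5184 = 148.1 K

148.1 K


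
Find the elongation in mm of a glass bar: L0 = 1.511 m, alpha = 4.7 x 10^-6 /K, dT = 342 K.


Thermal expansion formula: dL = alpha * L0 * dT
  dL = (4.7 x 10^-6) * 1.511 * 342 = 0.00242878 m
Convert to mm: 0.00242878 * 1000 = 2.4288 mm

2.4288 mm


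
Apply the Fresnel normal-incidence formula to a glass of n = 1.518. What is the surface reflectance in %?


Fresnel reflectance at normal incidence:
  R = ((n - 1)/(n + 1))^2
  (n - 1)/(n + 1) = (1.518 - 1)/(1.518 + 1) = 0.205719
  R = 0.205719^2 = 0.0423203
  R(%) = 0.0423203 * 100 = 4.232%

4.232%


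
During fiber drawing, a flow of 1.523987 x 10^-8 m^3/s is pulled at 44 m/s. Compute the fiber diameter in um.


Cross-sectional area from continuity:
  A = Q / v = 1.523987 x 10^-8 / 44 = 3.463607 x 10^-10 m^2
Diameter from circular cross-section:
  d = sqrt(4A / pi) * 10^6 (m -> um)
  d = sqrt(4 * 3.463607 x 10^-10 / pi) * 10^6 = 21.0 um

21.0 um


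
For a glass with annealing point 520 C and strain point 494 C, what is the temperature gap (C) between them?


Gap = T_anneal - T_strain:
  gap = 520 - 494 = 26 C

26 C


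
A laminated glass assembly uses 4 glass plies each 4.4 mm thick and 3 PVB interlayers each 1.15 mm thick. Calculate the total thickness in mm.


Total thickness = glass contribution + PVB contribution
  Glass: 4 * 4.4 = 17.6 mm
  PVB: 3 * 1.15 = 3.45 mm
  Total = 17.6 + 3.45 = 21.05 mm

21.05 mm


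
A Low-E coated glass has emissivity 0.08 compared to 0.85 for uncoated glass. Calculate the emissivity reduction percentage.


Percentage reduction = (1 - coated/uncoated) * 100
  Ratio = 0.08 / 0.85 = 0.0941
  Reduction = (1 - 0.0941) * 100 = 90.6%

90.6%


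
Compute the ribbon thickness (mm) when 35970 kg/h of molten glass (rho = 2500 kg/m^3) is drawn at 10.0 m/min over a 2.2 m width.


Ribbon cross-section from mass balance:
  Volume rate = throughput / density = 35970 / 2500 = 14.388 m^3/h
  thickness = volume rate / (speed * 60 * width), i.e.
  thickness = throughput / (60 * speed * width * density) * 1000
  thickness = 35970 / (60 * 10.0 * 2.2 * 2500) * 1000 = 10.9 mm

10.9 mm


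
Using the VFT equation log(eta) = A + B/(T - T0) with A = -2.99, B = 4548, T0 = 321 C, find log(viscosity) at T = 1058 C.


VFT equation: log(eta) = A + B / (T - T0)
  T - T0 = 1058 - 321 = 737
  B / (T - T0) = 4548 / 737 = 6.171
  log(eta) = -2.99 + 6.171 = 3.181

3.181


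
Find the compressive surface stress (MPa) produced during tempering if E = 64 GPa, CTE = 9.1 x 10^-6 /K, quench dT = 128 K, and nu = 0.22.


Tempering stress: sigma = E * alpha * dT / (1 - nu)
  E (MPa) = 64 * 1000 = 64000
  Numerator = 64000 * (9.1 x 10^-6) * 128 = 74.5472
  Denominator = 1 - 0.22 = 0.78
  sigma = 74.5472 / 0.78 = 95.6 MPa

95.6 MPa


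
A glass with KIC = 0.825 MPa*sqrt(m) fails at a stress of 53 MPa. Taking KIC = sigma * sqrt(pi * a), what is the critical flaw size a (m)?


Rearrange KIC = sigma * sqrt(pi * a):
  sqrt(pi * a) = KIC / sigma
  sqrt(pi * a) = 0.825 / 53 = 0.015566
  a = (KIC / sigma)^2 / pi
  a = 0.015566^2 / pi = 0.0000771 m

0.0000771 m


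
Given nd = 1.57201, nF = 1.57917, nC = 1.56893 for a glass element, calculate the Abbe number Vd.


Abbe number formula: Vd = (nd - 1) / (nF - nC)
  nd - 1 = 1.57201 - 1 = 0.57201
  nF - nC = 1.57917 - 1.56893 = 0.01024
  Vd = 0.57201 / 0.01024 = 55.86

55.86


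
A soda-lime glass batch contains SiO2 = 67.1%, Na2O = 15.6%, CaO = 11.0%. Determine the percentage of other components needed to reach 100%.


Sum the three major oxides:
  SiO2 + Na2O + CaO = 67.1 + 15.6 + 11.0 = 93.7%
Subtract from 100%:
  Others = 100 - 93.7 = 6.3%

6.3%


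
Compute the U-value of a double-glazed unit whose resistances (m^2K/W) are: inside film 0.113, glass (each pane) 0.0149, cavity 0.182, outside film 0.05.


Total thermal resistance (series):
  R_total = R_in + R_glass + R_air + R_glass + R_out
  R_total = 0.113 + 0.0149 + 0.182 + 0.0149 + 0.05 = 0.3748 m^2K/W
U-value = 1 / R_total = 1 / 0.3748 = 2.668 W/m^2K

2.668 W/m^2K


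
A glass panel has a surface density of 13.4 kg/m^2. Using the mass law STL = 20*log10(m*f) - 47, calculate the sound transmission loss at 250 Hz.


Mass law: STL = 20 * log10(m * f) - 47
  m * f = 13.4 * 250 = 3350
  log10(3350) = 3.52504
  STL = 20 * 3.52504 - 47 = 70.5008 - 47 = 23.5 dB

23.5 dB


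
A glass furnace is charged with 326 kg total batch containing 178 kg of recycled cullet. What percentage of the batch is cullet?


Cullet ratio = (cullet mass / total batch mass) * 100
  Ratio = 178 / 326 * 100 = 54.6%

54.6%


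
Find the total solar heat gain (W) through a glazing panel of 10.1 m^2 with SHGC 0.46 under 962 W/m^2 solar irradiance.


Solar heat gain: Q = Area * SHGC * Irradiance
  Q = 10.1 * 0.46 * 962 = 4469.5 W

4469.5 W


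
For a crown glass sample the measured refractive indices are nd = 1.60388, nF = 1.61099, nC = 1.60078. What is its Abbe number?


Abbe number formula: Vd = (nd - 1) / (nF - nC)
  nd - 1 = 1.60388 - 1 = 0.60388
  nF - nC = 1.61099 - 1.60078 = 0.01021
  Vd = 0.60388 / 0.01021 = 59.15

59.15
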